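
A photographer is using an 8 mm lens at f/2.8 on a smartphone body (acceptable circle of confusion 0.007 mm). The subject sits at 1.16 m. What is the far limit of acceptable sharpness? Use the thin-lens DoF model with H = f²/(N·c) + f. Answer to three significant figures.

1.79 m

Hyperfocal distance H = f²/(N·c) + f = 8²/(2.8 × 0.007) + 8 = 64/0.0196 + 8 ≈ 3273.3 mm ≈ 3.273 m.
Far limit Df = s·(H − f)/(H − s) = 1160 × (3273.3 − 8) / (3273.3 − 1160) = 1160 × 3265.3 / 2113.3 ≈ 1792.3 mm ≈ 1.79 m.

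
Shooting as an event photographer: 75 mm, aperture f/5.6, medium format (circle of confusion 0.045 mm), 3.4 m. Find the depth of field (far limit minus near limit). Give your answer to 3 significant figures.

1.04 m

Hyperfocal distance H = f²/(N·c) + f = 75²/(5.6 × 0.045) + 75 = 5625/0.252 + 75 ≈ 22396.4 mm ≈ 22.40 m.
Near limit Dn = s·(H − f)/(H + s − 2f) = 3400 × (22396.4 − 75) / (22396.4 + 3400 − 2 × 75) = 3400 × 22321.4 / 25646.4 ≈ 2959.2 mm.
Far limit Df = s·(H − f)/(H − s) = 3400 × (22396.4 − 75) / (22396.4 − 3400) = 3400 × 22321.4 / 18996.4 ≈ 3995.1 mm.
Depth of field = Df − Dn = 3995.1 − 2959.2 ≈ 1035.9 mm ≈ 1.04 m.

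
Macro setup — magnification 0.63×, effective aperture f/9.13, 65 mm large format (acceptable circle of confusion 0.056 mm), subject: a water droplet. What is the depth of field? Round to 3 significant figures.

2.58 mm

At magnification m, DoF ≈ 2·N_eff·c/m² = 2 × 9.13 × 0.056 / 0.63² = 1.023 / 0.3969 ≈ 2.58 mm.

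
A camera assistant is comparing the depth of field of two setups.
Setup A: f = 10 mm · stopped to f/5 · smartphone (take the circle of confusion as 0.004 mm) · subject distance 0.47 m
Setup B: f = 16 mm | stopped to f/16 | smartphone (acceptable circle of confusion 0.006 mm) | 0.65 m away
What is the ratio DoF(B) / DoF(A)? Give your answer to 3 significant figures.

3.76

Setup A: H = 10²/(5×0.004) + 10 ≈ 5010.0 mm; DoF = Df − Dn = 517.621 − 430.403 ≈ 87.218 mm.
Setup B: H = 16²/(16×0.006) + 16 ≈ 2682.7 mm; DoF = Df − Dn = 852.74 − 525.15 ≈ 327.59 mm.
Ratio = 327.59 / 87.218 ≈ 3.76.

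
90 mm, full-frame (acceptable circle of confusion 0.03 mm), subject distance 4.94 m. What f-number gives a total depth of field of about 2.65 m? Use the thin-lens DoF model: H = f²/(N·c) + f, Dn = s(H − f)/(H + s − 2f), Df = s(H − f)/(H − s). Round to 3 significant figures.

Write h = H − f = f²/(N·c). The thin-lens limits are Dn = s·h/(h + (s−f)) and Df = s·h/(h − (s−f)), so DoF = Df − Dn = 2·s·(s−f)·h / (h² − (s−f)²).
That is a quadratic in h: DoF·h² − 2·s·(s−f)·h − DoF·(s−f)² = 0 ⇒ h = (s−f)·(s + √(s² + DoF²)) / DoF = 4850 × (4940 + √(4940² + 2650²)) / 2650 = 4850 × (4940 + 5605.90) / 2650 ≈ 19301 mm.
Then N = f²/(c·h) = 90² / (0.03 × 19301) = 8100 / 579.03 ≈ 14.

f/14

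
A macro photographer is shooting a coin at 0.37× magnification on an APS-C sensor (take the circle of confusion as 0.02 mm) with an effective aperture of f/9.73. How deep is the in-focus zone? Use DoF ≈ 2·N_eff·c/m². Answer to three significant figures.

At magnification m, DoF ≈ 2·N_eff·c/m² = 2 × 9.73 × 0.02 / 0.37² = 0.3892 / 0.1369 ≈ 2.84 mm.

2.84 mm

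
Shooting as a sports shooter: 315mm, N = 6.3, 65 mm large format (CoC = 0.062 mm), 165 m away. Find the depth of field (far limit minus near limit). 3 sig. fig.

369 m

Hyperfocal distance H = f²/(N·c) + f = 315²/(6.3 × 0.062) + 315 = 99225/0.3906 + 315 ≈ 254347.3 mm ≈ 254.3 m.
Near limit Dn = s·(H − f)/(H + s − 2f) = 165000 × (254347.3 − 315) / (254347.3 + 165000 − 2 × 315) = 165000 × 254032.3 / 418717.3 ≈ 100104 mm.
Far limit Df = s·(H − f)/(H − s) = 165000 × (254347.3 − 315) / (254347.3 − 165000) = 165000 × 254032.3 / 89347.3 ≈ 469128 mm.
Depth of field = Df − Dn = 469128 − 100104 ≈ 369024 mm ≈ 369 m.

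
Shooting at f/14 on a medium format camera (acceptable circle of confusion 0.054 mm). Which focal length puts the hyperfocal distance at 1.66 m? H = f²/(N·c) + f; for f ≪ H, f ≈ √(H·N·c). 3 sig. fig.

35.0 mm

From H = f²/(N·c) + f, with f ≪ H: f ≈ √(H·N·c) = √(1660 × 14 × 0.054) = √1255.0 ≈ 35.43 mm.
Exact: f² + N·c·f − N·c·H = 0 ⇒ f = (−N·c + √((N·c)² + 4·N·c·H))/2 = (−0.756 + √5020.4)/2 ≈ 35.049 mm ≈ 35.0 mm.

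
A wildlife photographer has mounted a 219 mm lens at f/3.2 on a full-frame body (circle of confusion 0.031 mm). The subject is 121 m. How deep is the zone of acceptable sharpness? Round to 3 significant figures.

64.5 m

Hyperfocal distance H = f²/(N·c) + f = 219²/(3.2 × 0.031) + 219 = 47961/0.0992 + 219 ≈ 483696.8 mm ≈ 483.7 m.
Near limit Dn = s·(H − f)/(H + s − 2f) = 121000 × (483696.8 − 219) / (483696.8 + 121000 − 2 × 219) = 121000 × 483477.8 / 604258.8 ≈ 96814 mm.
Far limit Df = s·(H − f)/(H − s) = 121000 × (483696.8 − 219) / (483696.8 − 121000) = 121000 × 483477.8 / 362696.8 ≈ 161294 mm.
Depth of field = Df − Dn = 161294 − 96814 ≈ 64480 mm ≈ 64.5 m.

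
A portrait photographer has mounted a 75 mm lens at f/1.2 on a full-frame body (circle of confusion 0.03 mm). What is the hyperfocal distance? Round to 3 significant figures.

Hyperfocal distance H = f²/(N·c) + f = 75²/(1.2 × 0.03) + 75 = 5625/0.036 + 75 ≈ 156325.0 mm ≈ 156 m.

156 m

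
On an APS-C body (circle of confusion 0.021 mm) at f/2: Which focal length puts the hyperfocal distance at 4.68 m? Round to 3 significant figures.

From H = f²/(N·c) + f, with f ≪ H: f ≈ √(H·N·c) = √(4680 × 2 × 0.021) = √196.56 ≈ 14.02 mm.
The +f correction barely moves this — solving exactly, f² + N·c·f − N·c·H = 0 ⇒ f = (−N·c + √((N·c)² + 4·N·c·H))/2 = (−0.042 + √786.24)/2 ≈ 13.999 mm, so f ≈ 14.0 mm.

14.0 mm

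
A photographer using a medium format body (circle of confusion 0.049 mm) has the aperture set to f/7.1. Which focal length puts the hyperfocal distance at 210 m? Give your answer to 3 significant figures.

270 mm

From H = f²/(N·c) + f, with f ≪ H: f ≈ √(H·N·c) = √(210000 × 7.1 × 0.049) = √73059 ≈ 270.3 mm.
The +f correction barely moves this — solving exactly, f² + N·c·f − N·c·H = 0 ⇒ f = (−N·c + √((N·c)² + 4·N·c·H))/2 = (−0.3479 + √292236)/2 ≈ 270.12 mm, so f ≈ 270 mm.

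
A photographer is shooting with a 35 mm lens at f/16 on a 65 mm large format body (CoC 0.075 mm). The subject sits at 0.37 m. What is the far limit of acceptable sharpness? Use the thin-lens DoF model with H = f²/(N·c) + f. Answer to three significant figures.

Hyperfocal distance H = f²/(N·c) + f = 35²/(16 × 0.075) + 35 = 1225/1.2 + 35 ≈ 1055.8 mm ≈ 1.056 m.
Far limit Df = s·(H − f)/(H − s) = 370 × (1055.8 − 35) / (1055.8 − 370) = 370 × 1020.8 / 685.8 ≈ 550.73 mm ≈ 0.551 m.

0.551 m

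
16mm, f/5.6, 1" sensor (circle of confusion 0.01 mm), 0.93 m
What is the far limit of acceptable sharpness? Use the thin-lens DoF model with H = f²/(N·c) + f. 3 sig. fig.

Hyperfocal distance H = f²/(N·c) + f = 16²/(5.6 × 0.01) + 16 = 256/0.056 + 16 ≈ 4587.4 mm ≈ 4.587 m.
Far limit Df = s·(H − f)/(H − s) = 930 × (4587.4 − 16) / (4587.4 − 930) = 930 × 4571.4 / 3657.4 ≈ 1162.4 mm ≈ 1.16 m.

1.16 m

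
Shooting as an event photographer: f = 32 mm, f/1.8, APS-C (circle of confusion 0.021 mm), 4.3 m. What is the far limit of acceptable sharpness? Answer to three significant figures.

5.10 m

Hyperfocal distance H = f²/(N·c) + f = 32²/(1.8 × 0.021) + 32 = 1024/0.0378 + 32 ≈ 27121.9 mm ≈ 27.12 m.
Far limit Df = s·(H − f)/(H − s) = 4300 × (27121.9 − 32) / (27121.9 − 4300) = 4300 × 27089.9 / 22821.9 ≈ 5104.2 mm ≈ 5.10 m.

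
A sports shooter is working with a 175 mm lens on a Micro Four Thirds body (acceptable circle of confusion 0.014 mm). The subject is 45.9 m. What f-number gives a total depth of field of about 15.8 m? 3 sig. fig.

Write h = H − f = f²/(N·c). The thin-lens limits are Dn = s·h/(h + (s−f)) and Df = s·h/(h − (s−f)), so DoF = Df − Dn = 2·s·(s−f)·h / (h² − (s−f)²).
That is a quadratic in h: DoF·h² − 2·s·(s−f)·h − DoF·(s−f)² = 0 ⇒ h = (s−f)·(s + √(s² + DoF²)) / DoF = 45725 × (45900 + √(45900² + 15800²)) / 15800 = 45725 × (45900 + 48543.3) / 15800 ≈ 273318 mm.
Then N = f²/(c·h) = 175² / (0.014 × 273318) = 30625 / 3826.4 ≈ 8.

f/8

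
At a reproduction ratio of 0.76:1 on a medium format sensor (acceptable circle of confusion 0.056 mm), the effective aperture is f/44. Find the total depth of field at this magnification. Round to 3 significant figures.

At magnification m, DoF ≈ 2·N_eff·c/m² = 2 × 44 × 0.056 / 0.76² = 4.928 / 0.5776 ≈ 8.53 mm.

8.53 mm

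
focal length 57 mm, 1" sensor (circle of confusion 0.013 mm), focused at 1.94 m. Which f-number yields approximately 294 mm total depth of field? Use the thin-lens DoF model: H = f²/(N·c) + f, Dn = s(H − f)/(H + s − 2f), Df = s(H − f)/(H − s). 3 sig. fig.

Write h = H − f = f²/(N·c). The thin-lens limits are Dn = s·h/(h + (s−f)) and Df = s·h/(h − (s−f)), so DoF = Df − Dn = 2·s·(s−f)·h / (h² − (s−f)²).
That is a quadratic in h: DoF·h² − 2·s·(s−f)·h − DoF·(s−f)² = 0 ⇒ h = (s−f)·(s + √(s² + DoF²)) / DoF = 1883 × (1940 + √(1940² + 294²)) / 294 = 1883 × (1940 + 1962.15) / 294 ≈ 24992 mm.
Then N = f²/(c·h) = 57² / (0.013 × 24992) = 3249 / 324.90 ≈ 10.

f/10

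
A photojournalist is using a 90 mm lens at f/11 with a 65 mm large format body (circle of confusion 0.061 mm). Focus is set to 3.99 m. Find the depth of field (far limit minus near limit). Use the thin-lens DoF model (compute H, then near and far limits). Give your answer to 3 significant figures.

2.88 m

Hyperfocal distance H = f²/(N·c) + f = 90²/(11 × 0.061) + 90 = 8100/0.671 + 90 ≈ 12161.5 mm ≈ 12.16 m.
Near limit Dn = s·(H − f)/(H + s − 2f) = 3990 × (12161.5 − 90) / (12161.5 + 3990 − 2 × 90) = 3990 × 12071.5 / 15971.5 ≈ 3015.7 mm.
Far limit Df = s·(H − f)/(H − s) = 3990 × (12161.5 − 90) / (12161.5 − 3990) = 3990 × 12071.5 / 8171.5 ≈ 5894.3 mm.
Depth of field = Df − Dn = 5894.3 − 3015.7 ≈ 2878.6 mm ≈ 2.88 m.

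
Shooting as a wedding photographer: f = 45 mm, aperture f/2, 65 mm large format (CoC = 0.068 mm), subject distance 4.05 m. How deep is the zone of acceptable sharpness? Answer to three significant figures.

2.35 m

Hyperfocal distance H = f²/(N·c) + f = 45²/(2 × 0.068) + 45 = 2025/0.136 + 45 ≈ 14934.7 mm ≈ 14.93 m.
Near limit Dn = s·(H − f)/(H + s − 2f) = 4050 × (14934.7 − 45) / (14934.7 + 4050 − 2 × 45) = 4050 × 14889.7 / 18894.7 ≈ 3191.5 mm.
Far limit Df = s·(H − f)/(H − s) = 4050 × (14934.7 − 45) / (14934.7 − 4050) = 4050 × 14889.7 / 10884.7 ≈ 5540.2 mm.
Depth of field = Df − Dn = 5540.2 − 3191.5 ≈ 2348.7 mm ≈ 2.35 m.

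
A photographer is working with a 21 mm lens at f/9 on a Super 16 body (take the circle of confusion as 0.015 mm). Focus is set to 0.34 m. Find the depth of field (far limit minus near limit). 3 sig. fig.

67.0 mm

Hyperfocal distance H = f²/(N·c) + f = 21²/(9 × 0.015) + 21 = 441/0.135 + 21 ≈ 3287.7 mm ≈ 3.288 m.
Near limit Dn = s·(H − f)/(H + s − 2f) = 340 × (3287.7 − 21) / (3287.7 + 340 − 2 × 21) = 340 × 3266.7 / 3585.7 ≈ 309.752 mm.
Far limit Df = s·(H − f)/(H − s) = 340 × (3287.7 − 21) / (3287.7 − 340) = 340 × 3266.7 / 2947.7 ≈ 376.795 mm.
Depth of field = Df − Dn = 376.795 − 309.752 ≈ 67.043 mm.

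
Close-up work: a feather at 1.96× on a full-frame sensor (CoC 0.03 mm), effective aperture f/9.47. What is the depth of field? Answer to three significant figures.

0.148 mm

At magnification m, DoF ≈ 2·N_eff·c/m² = 2 × 9.47 × 0.03 / 1.96² = 0.5682 / 3.842 ≈ 0.148 mm.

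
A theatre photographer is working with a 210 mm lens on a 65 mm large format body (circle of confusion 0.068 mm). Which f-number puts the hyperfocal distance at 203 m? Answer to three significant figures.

f/3.20

Rearrange H = f²/(N·c) + f for N: N = f² / ((H − f)·c).
N = 210² / ((203000 − 210) × 0.068) = 44100 / 13790 ≈ 3.20.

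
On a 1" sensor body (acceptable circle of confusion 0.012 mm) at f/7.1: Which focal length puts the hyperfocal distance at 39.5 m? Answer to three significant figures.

58.0 mm

From H = f²/(N·c) + f, with f ≪ H: f ≈ √(H·N·c) = √(39500 × 7.1 × 0.012) = √3365.4 ≈ 58.01 mm.
The +f correction barely moves this — solving exactly, f² + N·c·f − N·c·H = 0 ⇒ f = (−N·c + √((N·c)² + 4·N·c·H))/2 = (−0.0852 + √13462)/2 ≈ 57.969 mm, so f ≈ 58.0 mm.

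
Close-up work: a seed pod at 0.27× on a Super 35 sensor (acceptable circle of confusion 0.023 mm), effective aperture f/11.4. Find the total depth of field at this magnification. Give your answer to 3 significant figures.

At magnification m, DoF ≈ 2·N_eff·c/m² = 2 × 11.4 × 0.023 / 0.27² = 0.5244 / 0.0729 ≈ 7.19 mm.

7.19 mm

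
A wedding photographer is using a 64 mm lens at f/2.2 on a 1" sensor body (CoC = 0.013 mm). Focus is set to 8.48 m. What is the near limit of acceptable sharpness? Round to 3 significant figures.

8.01 m

Hyperfocal distance H = f²/(N·c) + f = 64²/(2.2 × 0.013) + 64 = 4096/0.0286 + 64 ≈ 143280.8 mm ≈ 143.3 m.
Near limit Dn = s·(H − f)/(H + s − 2f) = 8480 × (143280.8 − 64) / (143280.8 + 8480 − 2 × 64) = 8480 × 143216.8 / 151632.8 ≈ 8009.3 mm ≈ 8.01 m.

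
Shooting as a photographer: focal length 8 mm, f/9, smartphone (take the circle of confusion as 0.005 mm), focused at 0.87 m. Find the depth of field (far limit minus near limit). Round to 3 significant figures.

Hyperfocal distance H = f²/(N·c) + f = 8²/(9 × 0.005) + 8 = 64/0.045 + 8 ≈ 1430.2 mm ≈ 1.430 m.
Near limit Dn = s·(H − f)/(H + s − 2f) = 870 × (1430.2 − 8) / (1430.2 + 870 − 2 × 8) = 870 × 1422.2 / 2284.2 ≈ 541.7 mm.
Far limit Df = s·(H − f)/(H − s) = 870 × (1430.2 − 8) / (1430.2 − 870) = 870 × 1422.2 / 560.2 ≈ 2208.6 mm.
Depth of field = Df − Dn = 2208.6 − 541.7 ≈ 1666.9 mm ≈ 1.67 m.

1.67 m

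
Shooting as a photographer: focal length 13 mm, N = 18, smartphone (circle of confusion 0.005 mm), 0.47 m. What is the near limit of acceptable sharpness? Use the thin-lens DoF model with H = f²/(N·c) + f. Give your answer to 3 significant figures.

378 mm

Hyperfocal distance H = f²/(N·c) + f = 13²/(18 × 0.005) + 13 = 169/0.09 + 13 ≈ 1890.8 mm ≈ 1.891 m.
Near limit Dn = s·(H − f)/(H + s − 2f) = 470 × (1890.8 − 13) / (1890.8 + 470 − 2 × 13) = 470 × 1877.8 / 2334.8 ≈ 378.00 mm.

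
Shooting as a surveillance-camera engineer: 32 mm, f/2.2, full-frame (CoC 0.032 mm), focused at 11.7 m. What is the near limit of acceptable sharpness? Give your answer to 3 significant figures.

6.49 m

Hyperfocal distance H = f²/(N·c) + f = 32²/(2.2 × 0.032) + 32 = 1024/0.0704 + 32 ≈ 14577.5 mm ≈ 14.58 m.
Near limit Dn = s·(H − f)/(H + s − 2f) = 11700 × (14577.5 − 32) / (14577.5 + 11700 − 2 × 32) = 11700 × 14545.5 / 26213.5 ≈ 6492.2 mm ≈ 6.49 m.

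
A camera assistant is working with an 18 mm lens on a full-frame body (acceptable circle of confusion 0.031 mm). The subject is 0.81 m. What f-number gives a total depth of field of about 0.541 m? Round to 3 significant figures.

Write h = H − f = f²/(N·c). The thin-lens limits are Dn = s·h/(h + (s−f)) and Df = s·h/(h − (s−f)), so DoF = Df − Dn = 2·s·(s−f)·h / (h² − (s−f)²).
That is a quadratic in h: DoF·h² − 2·s·(s−f)·h − DoF·(s−f)² = 0 ⇒ h = (s−f)·(s + √(s² + DoF²)) / DoF = 792 × (810 + √(810² + 541²)) / 541 = 792 × (810 + 974.054) / 541 ≈ 2611.8 mm.
Then N = f²/(c·h) = 18² / (0.031 × 2611.8) = 324 / 80.965 ≈ 4.

f/4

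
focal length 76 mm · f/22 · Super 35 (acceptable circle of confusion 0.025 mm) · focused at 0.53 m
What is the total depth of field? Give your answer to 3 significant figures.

45.9 mm

Hyperfocal distance H = f²/(N·c) + f = 76²/(22 × 0.025) + 76 = 5776/0.55 + 76 ≈ 10577.8 mm ≈ 10.58 m.
Near limit Dn = s·(H − f)/(H + s − 2f) = 530 × (10577.8 − 76) / (10577.8 + 530 − 2 × 76) = 530 × 10501.8 / 10955.8 ≈ 508.037 mm.
Far limit Df = s·(H − f)/(H − s) = 530 × (10577.8 − 76) / (10577.8 − 530) = 530 × 10501.8 / 10047.8 ≈ 553.947 mm.
Depth of field = Df − Dn = 553.947 − 508.037 ≈ 45.910 mm.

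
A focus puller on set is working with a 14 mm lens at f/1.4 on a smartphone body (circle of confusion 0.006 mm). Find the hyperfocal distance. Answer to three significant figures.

23.3 m

Hyperfocal distance H = f²/(N·c) + f = 14²/(1.4 × 0.006) + 14 = 196/0.0084 + 14 ≈ 23347.3 mm ≈ 23.3 m.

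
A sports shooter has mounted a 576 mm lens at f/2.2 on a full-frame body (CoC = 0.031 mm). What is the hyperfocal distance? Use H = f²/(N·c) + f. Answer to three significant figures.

Hyperfocal distance H = f²/(N·c) + f = 576²/(2.2 × 0.031) + 576 = 331776/0.0682 + 576 ≈ 4865326.7 mm ≈ 4870 m.

4870 m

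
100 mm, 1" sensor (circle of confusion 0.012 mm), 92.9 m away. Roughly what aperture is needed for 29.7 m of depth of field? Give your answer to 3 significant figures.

Write h = H − f = f²/(N·c). The thin-lens limits are Dn = s·h/(h + (s−f)) and Df = s·h/(h − (s−f)), so DoF = Df − Dn = 2·s·(s−f)·h / (h² − (s−f)²).
That is a quadratic in h: DoF·h² − 2·s·(s−f)·h − DoF·(s−f)² = 0 ⇒ h = (s−f)·(s + √(s² + DoF²)) / DoF = 92800 × (92900 + √(92900² + 29700²)) / 29700 = 92800 × (92900 + 97532.0) / 29700 ≈ 595020 mm.
Then N = f²/(c·h) = 100² / (0.012 × 595020) = 10000 / 7140.2 ≈ 1.40.

f/1.40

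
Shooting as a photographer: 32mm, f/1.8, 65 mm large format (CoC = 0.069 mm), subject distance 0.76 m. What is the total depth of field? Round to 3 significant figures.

135 mm

Hyperfocal distance H = f²/(N·c) + f = 32²/(1.8 × 0.069) + 32 = 1024/0.1242 + 32 ≈ 8276.8 mm ≈ 8.277 m.
Near limit Dn = s·(H − f)/(H + s − 2f) = 760 × (8276.8 − 32) / (8276.8 + 760 − 2 × 32) = 760 × 8244.8 / 8972.8 ≈ 698.34 mm.
Far limit Df = s·(H − f)/(H − s) = 760 × (8276.8 − 32) / (8276.8 − 760) = 760 × 8244.8 / 7516.8 ≈ 833.61 mm.
Depth of field = Df − Dn = 833.61 − 698.34 ≈ 135.27 mm.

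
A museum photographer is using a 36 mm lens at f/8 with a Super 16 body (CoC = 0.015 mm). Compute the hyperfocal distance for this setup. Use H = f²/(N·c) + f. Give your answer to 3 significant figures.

10.8 m

Hyperfocal distance H = f²/(N·c) + f = 36²/(8 × 0.015) + 36 = 1296/0.12 + 36 ≈ 10836.0 mm ≈ 10.8 m.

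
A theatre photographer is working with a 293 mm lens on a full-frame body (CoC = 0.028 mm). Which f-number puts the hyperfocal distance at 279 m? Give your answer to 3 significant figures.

f/11

Rearrange H = f²/(N·c) + f for N: N = f² / ((H − f)·c).
N = 293² / ((279000 − 293) × 0.028) = 85849 / 7804 ≈ 11.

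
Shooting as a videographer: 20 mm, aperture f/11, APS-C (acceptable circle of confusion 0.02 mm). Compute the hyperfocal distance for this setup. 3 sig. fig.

Hyperfocal distance H = f²/(N·c) + f = 20²/(11 × 0.02) + 20 = 400/0.22 + 20 ≈ 1838.2 mm ≈ 1.84 m.

1.84 m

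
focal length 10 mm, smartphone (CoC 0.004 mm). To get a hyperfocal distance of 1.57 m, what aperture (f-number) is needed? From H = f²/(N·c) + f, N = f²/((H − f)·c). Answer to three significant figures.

f/16

Rearrange H = f²/(N·c) + f for N: N = f² / ((H − f)·c).
N = 10² / ((1570 − 10) × 0.004) = 100 / 6.240 ≈ 16.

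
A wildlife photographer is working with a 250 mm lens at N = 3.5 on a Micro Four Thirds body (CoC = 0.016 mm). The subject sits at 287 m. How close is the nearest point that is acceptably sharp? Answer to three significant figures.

Hyperfocal distance H = f²/(N·c) + f = 250²/(3.5 × 0.016) + 250 = 62500/0.056 + 250 ≈ 1116321.4 mm ≈ 1116 m.
Near limit Dn = s·(H − f)/(H + s − 2f) = 287000 × (1116321.4 − 250) / (1116321.4 + 287000 − 2 × 250) = 287000 × 1116071.4 / 1402821.4 ≈ 228334 mm ≈ 228 m.

228 m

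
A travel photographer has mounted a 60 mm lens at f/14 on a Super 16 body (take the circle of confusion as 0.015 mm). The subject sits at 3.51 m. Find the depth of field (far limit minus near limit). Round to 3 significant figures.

1.47 m

Hyperfocal distance H = f²/(N·c) + f = 60²/(14 × 0.015) + 60 = 3600/0.21 + 60 ≈ 17202.9 mm ≈ 17.20 m.
Near limit Dn = s·(H − f)/(H + s − 2f) = 3510 × (17202.9 − 60) / (17202.9 + 3510 − 2 × 60) = 3510 × 17142.9 / 20592.9 ≈ 2922.0 mm.
Far limit Df = s·(H − f)/(H − s) = 3510 × (17202.9 − 60) / (17202.9 − 3510) = 3510 × 17142.9 / 13692.9 ≈ 4394.4 mm.
Depth of field = Df − Dn = 4394.4 − 2922.0 ≈ 1472.4 mm ≈ 1.47 m.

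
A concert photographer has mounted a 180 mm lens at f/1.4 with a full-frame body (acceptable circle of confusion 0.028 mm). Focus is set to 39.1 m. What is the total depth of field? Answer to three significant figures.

3.69 m

Hyperfocal distance H = f²/(N·c) + f = 180²/(1.4 × 0.028) + 180 = 32400/0.0392 + 180 ≈ 826710.6 mm ≈ 826.7 m.
Near limit Dn = s·(H − f)/(H + s − 2f) = 39100 × (826710.6 − 180) / (826710.6 + 39100 − 2 × 180) = 39100 × 826530.6 / 865450.6 ≈ 37341.6 mm.
Far limit Df = s·(H − f)/(H − s) = 39100 × (826710.6 − 180) / (826710.6 − 39100) = 39100 × 826530.6 / 787610.6 ≈ 41032.1 mm.
Depth of field = Df − Dn = 41032.1 − 37341.6 ≈ 3690.5 mm ≈ 3.69 m.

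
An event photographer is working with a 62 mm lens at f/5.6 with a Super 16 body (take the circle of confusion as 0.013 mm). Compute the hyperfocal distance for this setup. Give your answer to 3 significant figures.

Hyperfocal distance H = f²/(N·c) + f = 62²/(5.6 × 0.013) + 62 = 3844/0.0728 + 62 ≈ 52864.2 mm ≈ 52.9 m.

52.9 m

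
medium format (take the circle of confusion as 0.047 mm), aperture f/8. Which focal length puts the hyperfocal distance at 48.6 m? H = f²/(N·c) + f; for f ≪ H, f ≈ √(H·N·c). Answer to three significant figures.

From H = f²/(N·c) + f, with f ≪ H: f ≈ √(H·N·c) = √(48600 × 8 × 0.047) = √18274 ≈ 135.2 mm.
The +f correction barely moves this — solving exactly, f² + N·c·f − N·c·H = 0 ⇒ f = (−N·c + √((N·c)² + 4·N·c·H))/2 = (−0.376 + √73095)/2 ≈ 134.99 mm, so f ≈ 135 mm.

135 mm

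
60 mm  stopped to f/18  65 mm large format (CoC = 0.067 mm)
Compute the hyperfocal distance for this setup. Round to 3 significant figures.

Hyperfocal distance H = f²/(N·c) + f = 60²/(18 × 0.067) + 60 = 3600/1.206 + 60 ≈ 3045.1 mm ≈ 3.05 m.

3.05 m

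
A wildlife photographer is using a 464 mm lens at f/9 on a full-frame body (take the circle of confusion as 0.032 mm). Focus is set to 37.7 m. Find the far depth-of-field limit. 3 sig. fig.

Hyperfocal distance H = f²/(N·c) + f = 464²/(9 × 0.032) + 464 = 215296/0.288 + 464 ≈ 748019.6 mm ≈ 748.0 m.
Far limit Df = s·(H − f)/(H − s) = 37700 × (748019.6 − 464) / (748019.6 − 37700) = 37700 × 747555.6 / 710319.6 ≈ 39676 mm ≈ 39.7 m.

39.7 m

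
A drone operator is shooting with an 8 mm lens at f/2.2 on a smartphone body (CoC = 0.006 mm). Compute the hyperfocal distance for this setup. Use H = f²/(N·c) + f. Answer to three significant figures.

4.86 m

Hyperfocal distance H = f²/(N·c) + f = 8²/(2.2 × 0.006) + 8 = 64/0.0132 + 8 ≈ 4856.5 mm ≈ 4.86 m.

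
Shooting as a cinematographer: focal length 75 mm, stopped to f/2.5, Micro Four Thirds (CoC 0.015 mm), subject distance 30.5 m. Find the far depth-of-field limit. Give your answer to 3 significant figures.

Hyperfocal distance H = f²/(N·c) + f = 75²/(2.5 × 0.015) + 75 = 5625/0.0375 + 75 ≈ 150075.0 mm ≈ 150.1 m.
Far limit Df = s·(H − f)/(H − s) = 30500 × (150075.0 − 75) / (150075.0 − 30500) = 30500 × 150000.0 / 119575.0 ≈ 38261 mm ≈ 38.3 m.

38.3 m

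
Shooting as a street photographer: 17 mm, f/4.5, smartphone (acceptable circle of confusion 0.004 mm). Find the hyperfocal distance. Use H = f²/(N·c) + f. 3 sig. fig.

16.1 m

Hyperfocal distance H = f²/(N·c) + f = 17²/(4.5 × 0.004) + 17 = 289/0.018 + 17 ≈ 16072.6 mm ≈ 16.1 m.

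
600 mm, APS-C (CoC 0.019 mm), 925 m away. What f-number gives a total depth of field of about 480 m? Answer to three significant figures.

f/5

Write h = H − f = f²/(N·c). The thin-lens limits are Dn = s·h/(h + (s−f)) and Df = s·h/(h − (s−f)), so DoF = Df − Dn = 2·s·(s−f)·h / (h² − (s−f)²).
That is a quadratic in h: DoF·h² − 2·s·(s−f)·h − DoF·(s−f)² = 0 ⇒ h = (s−f)·(s + √(s² + DoF²)) / DoF = 924400 × (925000 + √(925000² + 480000²)) / 480000 = 924400 × (925000 + 1042125) / 480000 ≈ 3788355 mm.
Then N = f²/(c·h) = 600² / (0.019 × 3788355) = 360000 / 71979 ≈ 5.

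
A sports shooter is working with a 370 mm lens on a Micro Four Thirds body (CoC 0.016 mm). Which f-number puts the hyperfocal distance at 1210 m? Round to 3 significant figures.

Rearrange H = f²/(N·c) + f for N: N = f² / ((H − f)·c).
N = 370² / ((1210000 − 370) × 0.016) = 136900 / 19354 ≈ 7.07.

f/7.07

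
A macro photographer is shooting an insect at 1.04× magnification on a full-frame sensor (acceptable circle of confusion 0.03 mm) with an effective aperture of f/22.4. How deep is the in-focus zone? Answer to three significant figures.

1.24 mm

At magnification m, DoF ≈ 2·N_eff·c/m² = 2 × 22.4 × 0.03 / 1.04² = 1.344 / 1.082 ≈ 1.24 mm.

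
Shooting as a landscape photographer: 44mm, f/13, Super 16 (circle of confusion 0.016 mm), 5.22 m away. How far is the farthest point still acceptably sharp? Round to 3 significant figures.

Hyperfocal distance H = f²/(N·c) + f = 44²/(13 × 0.016) + 44 = 1936/0.208 + 44 ≈ 9351.7 mm ≈ 9.352 m.
Far limit Df = s·(H − f)/(H − s) = 5220 × (9351.7 − 44) / (9351.7 − 5220) = 5220 × 9307.7 / 4131.7 ≈ 11759 mm ≈ 11.8 m.

11.8 m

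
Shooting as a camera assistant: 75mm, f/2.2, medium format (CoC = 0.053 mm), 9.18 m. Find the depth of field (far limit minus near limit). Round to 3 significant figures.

Hyperfocal distance H = f²/(N·c) + f = 75²/(2.2 × 0.053) + 75 = 5625/0.1166 + 75 ≈ 48316.9 mm ≈ 48.32 m.
Near limit Dn = s·(H − f)/(H + s − 2f) = 9180 × (48316.9 − 75) / (48316.9 + 9180 − 2 × 75) = 9180 × 48241.9 / 57346.9 ≈ 7722.5 mm.
Far limit Df = s·(H − f)/(H − s) = 9180 × (48316.9 − 75) / (48316.9 − 9180) = 9180 × 48241.9 / 39136.9 ≈ 11315.7 mm.
Depth of field = Df − Dn = 11315.7 − 7722.5 ≈ 3593.2 mm ≈ 3.59 m.

3.59 m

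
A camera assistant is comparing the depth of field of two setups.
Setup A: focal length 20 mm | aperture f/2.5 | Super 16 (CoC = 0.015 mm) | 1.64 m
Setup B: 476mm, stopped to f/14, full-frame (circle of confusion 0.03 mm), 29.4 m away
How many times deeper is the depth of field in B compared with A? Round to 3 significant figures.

6.20

Setup A: H = 20²/(2.5×0.015) + 20 ≈ 10686.7 mm; DoF = Df − Dn = 1933.68 − 1423.77 ≈ 509.91 mm.
Setup B: H = 476²/(14×0.03) + 476 ≈ 539942.7 mm; DoF = Df − Dn = 31065.6 − 27903.9 ≈ 3161.7 mm.
Ratio = 3161.7 / 509.91 ≈ 6.20.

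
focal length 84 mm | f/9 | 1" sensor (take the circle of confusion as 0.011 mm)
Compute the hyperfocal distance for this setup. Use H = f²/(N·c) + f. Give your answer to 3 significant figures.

Hyperfocal distance H = f²/(N·c) + f = 84²/(9 × 0.011) + 84 = 7056/0.099 + 84 ≈ 71356.7 mm ≈ 71.4 m.

71.4 m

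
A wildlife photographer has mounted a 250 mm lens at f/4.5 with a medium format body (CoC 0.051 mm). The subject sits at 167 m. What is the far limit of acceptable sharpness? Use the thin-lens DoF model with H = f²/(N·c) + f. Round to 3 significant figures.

431 m

Hyperfocal distance H = f²/(N·c) + f = 250²/(4.5 × 0.051) + 250 = 62500/0.2295 + 250 ≈ 272581.2 mm ≈ 272.6 m.
Far limit Df = s·(H − f)/(H − s) = 167000 × (272581.2 − 250) / (272581.2 − 167000) = 167000 × 272331.2 / 105581.2 ≈ 430752 mm ≈ 431 m.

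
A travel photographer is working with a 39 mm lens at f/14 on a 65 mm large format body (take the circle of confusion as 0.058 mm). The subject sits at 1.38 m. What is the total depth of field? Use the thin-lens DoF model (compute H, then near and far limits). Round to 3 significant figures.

4.05 m

Hyperfocal distance H = f²/(N·c) + f = 39²/(14 × 0.058) + 39 = 1521/0.812 + 39 ≈ 1912.2 mm ≈ 1.912 m.
Near limit Dn = s·(H − f)/(H + s − 2f) = 1380 × (1912.2 − 39) / (1912.2 + 1380 − 2 × 39) = 1380 × 1873.2 / 3214.2 ≈ 804.2 mm.
Far limit Df = s·(H − f)/(H − s) = 1380 × (1912.2 − 39) / (1912.2 − 1380) = 1380 × 1873.2 / 532.2 ≈ 4857.5 mm.
Depth of field = Df − Dn = 4857.5 − 804.2 ≈ 4053.3 mm ≈ 4.05 m.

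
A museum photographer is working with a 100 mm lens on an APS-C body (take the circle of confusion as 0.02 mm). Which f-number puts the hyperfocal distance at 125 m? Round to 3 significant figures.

Rearrange H = f²/(N·c) + f for N: N = f² / ((H − f)·c).
N = 100² / ((125000 − 100) × 0.02) = 10000 / 2498 ≈ 4.

f/4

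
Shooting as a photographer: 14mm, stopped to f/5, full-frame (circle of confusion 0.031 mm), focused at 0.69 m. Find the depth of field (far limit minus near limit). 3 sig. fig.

1.03 m

Hyperfocal distance H = f²/(N·c) + f = 14²/(5 × 0.031) + 14 = 196/0.155 + 14 ≈ 1278.5 mm ≈ 1.279 m.
Near limit Dn = s·(H − f)/(H + s − 2f) = 690 × (1278.5 − 14) / (1278.5 + 690 − 2 × 14) = 690 × 1264.5 / 1940.5 ≈ 449.6 mm.
Far limit Df = s·(H − f)/(H − s) = 690 × (1278.5 − 14) / (1278.5 − 690) = 690 × 1264.5 / 588.5 ≈ 1482.6 mm.
Depth of field = Df − Dn = 1482.6 − 449.6 ≈ 1033.0 mm ≈ 1.03 m.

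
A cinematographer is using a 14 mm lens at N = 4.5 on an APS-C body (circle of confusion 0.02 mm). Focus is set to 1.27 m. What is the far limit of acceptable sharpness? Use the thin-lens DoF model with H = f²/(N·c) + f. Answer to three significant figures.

Hyperfocal distance H = f²/(N·c) + f = 14²/(4.5 × 0.02) + 14 = 196/0.09 + 14 ≈ 2191.8 mm ≈ 2.192 m.
Far limit Df = s·(H − f)/(H − s) = 1270 × (2191.8 − 14) / (2191.8 − 1270) = 1270 × 2177.8 / 921.8 ≈ 3000.5 mm ≈ 3.00 m.

3.00 m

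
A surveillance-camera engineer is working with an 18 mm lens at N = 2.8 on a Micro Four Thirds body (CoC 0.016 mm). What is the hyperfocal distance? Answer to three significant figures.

7.25 m

Hyperfocal distance H = f²/(N·c) + f = 18²/(2.8 × 0.016) + 18 = 324/0.0448 + 18 ≈ 7250.1 mm ≈ 7.25 m.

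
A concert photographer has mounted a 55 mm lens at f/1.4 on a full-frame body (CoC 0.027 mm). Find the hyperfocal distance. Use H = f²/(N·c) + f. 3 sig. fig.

80.1 m

Hyperfocal distance H = f²/(N·c) + f = 55²/(1.4 × 0.027) + 55 = 3025/0.0378 + 55 ≈ 80081.5 mm ≈ 80.1 m.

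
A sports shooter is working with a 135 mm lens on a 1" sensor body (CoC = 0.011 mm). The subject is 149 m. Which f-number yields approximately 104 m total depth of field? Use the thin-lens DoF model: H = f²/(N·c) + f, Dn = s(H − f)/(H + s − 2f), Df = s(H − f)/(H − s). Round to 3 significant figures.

Write h = H − f = f²/(N·c). The thin-lens limits are Dn = s·h/(h + (s−f)) and Df = s·h/(h − (s−f)), so DoF = Df − Dn = 2·s·(s−f)·h / (h² − (s−f)²).
That is a quadratic in h: DoF·h² − 2·s·(s−f)·h − DoF·(s−f)² = 0 ⇒ h = (s−f)·(s + √(s² + DoF²)) / DoF = 148865 × (149000 + √(149000² + 104000²)) / 104000 = 148865 × (149000 + 181706) / 104000 ≈ 473370 mm.
Then N = f²/(c·h) = 135² / (0.011 × 473370) = 18225 / 5207.1 ≈ 3.50.

f/3.50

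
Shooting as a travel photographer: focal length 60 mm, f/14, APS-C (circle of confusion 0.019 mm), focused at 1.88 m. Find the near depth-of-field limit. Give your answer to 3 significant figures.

Hyperfocal distance H = f²/(N·c) + f = 60²/(14 × 0.019) + 60 = 3600/0.266 + 60 ≈ 13593.8 mm ≈ 13.59 m.
Near limit Dn = s·(H − f)/(H + s − 2f) = 1880 × (13593.8 − 60) / (13593.8 + 1880 − 2 × 60) = 1880 × 13533.8 / 15353.8 ≈ 1657.2 mm ≈ 1.66 m.

1.66 m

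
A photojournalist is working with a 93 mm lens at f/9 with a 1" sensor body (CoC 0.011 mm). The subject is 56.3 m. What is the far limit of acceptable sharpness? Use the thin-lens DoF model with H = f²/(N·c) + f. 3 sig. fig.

Hyperfocal distance H = f²/(N·c) + f = 93²/(9 × 0.011) + 93 = 8649/0.099 + 93 ≈ 87456.6 mm ≈ 87.46 m.
Far limit Df = s·(H − f)/(H − s) = 56300 × (87456.6 − 93) / (87456.6 − 56300) = 56300 × 87363.6 / 31156.6 ≈ 157866 mm ≈ 158 m.

158 m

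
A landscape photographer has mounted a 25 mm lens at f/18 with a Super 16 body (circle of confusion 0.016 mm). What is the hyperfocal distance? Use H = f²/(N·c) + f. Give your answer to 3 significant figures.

2.20 m

Hyperfocal distance H = f²/(N·c) + f = 25²/(18 × 0.016) + 25 = 625/0.288 + 25 ≈ 2195.1 mm ≈ 2.20 m.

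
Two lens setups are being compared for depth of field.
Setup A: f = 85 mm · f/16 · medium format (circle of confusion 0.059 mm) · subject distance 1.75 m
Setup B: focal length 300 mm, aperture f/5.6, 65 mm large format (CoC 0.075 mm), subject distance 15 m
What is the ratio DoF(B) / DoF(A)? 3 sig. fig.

2.59

Setup A: H = 85²/(16×0.059) + 85 ≈ 7738.6 mm; DoF = Df − Dn = 2236.55 − 1437.32 ≈ 799.23 mm.
Setup B: H = 300²/(5.6×0.075) + 300 ≈ 214585.7 mm; DoF = Df − Dn = 16104.8 − 14037.1 ≈ 2067.7 mm.
Ratio = 2067.7 / 799.23 ≈ 2.59.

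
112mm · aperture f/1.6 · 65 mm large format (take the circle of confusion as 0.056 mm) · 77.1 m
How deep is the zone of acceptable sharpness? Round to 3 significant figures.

Hyperfocal distance H = f²/(N·c) + f = 112²/(1.6 × 0.056) + 112 = 12544/0.0896 + 112 ≈ 140112.0 mm ≈ 140.1 m.
Near limit Dn = s·(H − f)/(H + s − 2f) = 77100 × (140112.0 − 112) / (140112.0 + 77100 − 2 × 112) = 77100 × 140000.0 / 216988.0 ≈ 49745 mm.
Far limit Df = s·(H − f)/(H − s) = 77100 × (140112.0 − 112) / (140112.0 − 77100) = 77100 × 140000.0 / 63012.0 ≈ 171301 mm.
Depth of field = Df − Dn = 171301 − 49745 ≈ 121556 mm ≈ 122 m.

122 m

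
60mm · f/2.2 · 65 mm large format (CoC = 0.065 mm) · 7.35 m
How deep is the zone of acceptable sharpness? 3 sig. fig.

4.65 m

Hyperfocal distance H = f²/(N·c) + f = 60²/(2.2 × 0.065) + 60 = 3600/0.143 + 60 ≈ 25234.8 mm ≈ 25.23 m.
Near limit Dn = s·(H − f)/(H + s − 2f) = 7350 × (25234.8 − 60) / (25234.8 + 7350 − 2 × 60) = 7350 × 25174.8 / 32464.8 ≈ 5699.6 mm.
Far limit Df = s·(H − f)/(H − s) = 7350 × (25234.8 − 60) / (25234.8 − 7350) = 7350 × 25174.8 / 17884.8 ≈ 10345.9 mm.
Depth of field = Df − Dn = 10345.9 − 5699.6 ≈ 4646.3 mm ≈ 4.65 m.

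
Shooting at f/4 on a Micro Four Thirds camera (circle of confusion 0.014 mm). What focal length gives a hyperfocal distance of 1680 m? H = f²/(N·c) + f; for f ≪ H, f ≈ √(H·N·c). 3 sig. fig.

From H = f²/(N·c) + f, with f ≪ H: f ≈ √(H·N·c) = √(1680000 × 4 × 0.014) = √94080 ≈ 306.7 mm.
The +f correction barely moves this — solving exactly, f² + N·c·f − N·c·H = 0 ⇒ f = (−N·c + √((N·c)² + 4·N·c·H))/2 = (−0.056 + √376320)/2 ≈ 306.70 mm, so f ≈ 307 mm.

307 mm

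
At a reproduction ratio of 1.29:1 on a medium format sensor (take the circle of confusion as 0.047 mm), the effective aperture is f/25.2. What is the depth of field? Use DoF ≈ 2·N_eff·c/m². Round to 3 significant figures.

1.42 mm

At magnification m, DoF ≈ 2·N_eff·c/m² = 2 × 25.2 × 0.047 / 1.29² = 2.369 / 1.664 ≈ 1.42 mm.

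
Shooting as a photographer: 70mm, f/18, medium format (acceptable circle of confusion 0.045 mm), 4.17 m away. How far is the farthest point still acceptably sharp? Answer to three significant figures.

12.9 m

Hyperfocal distance H = f²/(N·c) + f = 70²/(18 × 0.045) + 70 = 4900/0.81 + 70 ≈ 6119.4 mm ≈ 6.119 m.
Far limit Df = s·(H − f)/(H − s) = 4170 × (6119.4 − 70) / (6119.4 − 4170) = 4170 × 6049.4 / 1949.4 ≈ 12940 mm ≈ 12.9 m.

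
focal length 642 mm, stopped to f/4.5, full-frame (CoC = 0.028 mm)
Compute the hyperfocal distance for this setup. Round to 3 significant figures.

Hyperfocal distance H = f²/(N·c) + f = 642²/(4.5 × 0.028) + 642 = 412164/0.126 + 642 ≈ 3271784.9 mm ≈ 3270 m.

3270 m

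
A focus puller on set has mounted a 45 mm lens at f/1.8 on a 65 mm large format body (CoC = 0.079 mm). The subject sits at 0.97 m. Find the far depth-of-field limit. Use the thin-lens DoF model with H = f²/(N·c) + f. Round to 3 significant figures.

1.04 m

Hyperfocal distance H = f²/(N·c) + f = 45²/(1.8 × 0.079) + 45 = 2025/0.1422 + 45 ≈ 14285.5 mm ≈ 14.29 m.
Far limit Df = s·(H − f)/(H − s) = 970 × (14285.5 − 45) / (14285.5 − 970) = 970 × 14240.5 / 13315.5 ≈ 1037.4 mm ≈ 1.04 m.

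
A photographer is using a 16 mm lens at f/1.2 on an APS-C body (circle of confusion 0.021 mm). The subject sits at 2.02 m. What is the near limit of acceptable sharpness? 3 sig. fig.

1.69 m

Hyperfocal distance H = f²/(N·c) + f = 16²/(1.2 × 0.021) + 16 = 256/0.0252 + 16 ≈ 10174.7 mm ≈ 10.17 m.
Near limit Dn = s·(H − f)/(H + s − 2f) = 2020 × (10174.7 − 16) / (10174.7 + 2020 − 2 × 16) = 2020 × 10158.7 / 12162.7 ≈ 1687.2 mm ≈ 1.69 m.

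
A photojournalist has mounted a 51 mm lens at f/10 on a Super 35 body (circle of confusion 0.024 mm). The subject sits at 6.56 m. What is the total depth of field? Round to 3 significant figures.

Hyperfocal distance H = f²/(N·c) + f = 51²/(10 × 0.024) + 51 = 2601/0.24 + 51 ≈ 10888.5 mm ≈ 10.89 m.
Near limit Dn = s·(H − f)/(H + s − 2f) = 6560 × (10888.5 − 51) / (10888.5 + 6560 − 2 × 51) = 6560 × 10837.5 / 17346.5 ≈ 4098 mm.
Far limit Df = s·(H − f)/(H − s) = 6560 × (10888.5 − 51) / (10888.5 − 6560) = 6560 × 10837.5 / 4328.5 ≈ 16425 mm.
Depth of field = Df − Dn = 16425 − 4098 ≈ 12327 mm ≈ 12.3 m.

12.3 m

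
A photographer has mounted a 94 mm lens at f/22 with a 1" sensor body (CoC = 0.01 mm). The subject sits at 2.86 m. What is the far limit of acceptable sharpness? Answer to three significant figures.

Hyperfocal distance H = f²/(N·c) + f = 94²/(22 × 0.01) + 94 = 8836/0.22 + 94 ≈ 40257.6 mm ≈ 40.26 m.
Far limit Df = s·(H − f)/(H − s) = 2860 × (40257.6 − 94) / (40257.6 − 2860) = 2860 × 40163.6 / 37397.6 ≈ 3071.5 mm ≈ 3.07 m.

3.07 m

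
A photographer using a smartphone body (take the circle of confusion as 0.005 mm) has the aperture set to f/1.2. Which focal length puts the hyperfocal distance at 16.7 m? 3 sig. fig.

From H = f²/(N·c) + f, with f ≪ H: f ≈ √(H·N·c) = √(16700 × 1.2 × 0.005) = √100.20 ≈ 10.01 mm.
The +f correction barely moves this — solving exactly, f² + N·c·f − N·c·H = 0 ⇒ f = (−N·c + √((N·c)² + 4·N·c·H))/2 = (−0.006 + √400.80)/2 ≈ 10.007 mm, so f ≈ 10.0 mm.

10.0 mm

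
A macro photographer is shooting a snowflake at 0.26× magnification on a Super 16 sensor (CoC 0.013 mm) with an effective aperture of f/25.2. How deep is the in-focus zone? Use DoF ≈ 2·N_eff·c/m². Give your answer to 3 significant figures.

At magnification m, DoF ≈ 2·N_eff·c/m² = 2 × 25.2 × 0.013 / 0.26² = 0.6552 / 0.0676 ≈ 9.69 mm.

9.69 mm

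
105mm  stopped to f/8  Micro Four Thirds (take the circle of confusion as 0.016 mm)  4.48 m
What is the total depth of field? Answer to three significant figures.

456 mm

Hyperfocal distance H = f²/(N·c) + f = 105²/(8 × 0.016) + 105 = 11025/0.128 + 105 ≈ 86237.8 mm ≈ 86.24 m.
Near limit Dn = s·(H − f)/(H + s − 2f) = 4480 × (86237.8 − 105) / (86237.8 + 4480 − 2 × 105) = 4480 × 86132.8 / 90507.8 ≈ 4263.44 mm.
Far limit Df = s·(H − f)/(H − s) = 4480 × (86237.8 − 105) / (86237.8 − 4480) = 4480 × 86132.8 / 81757.8 ≈ 4719.73 mm.
Depth of field = Df − Dn = 4719.73 − 4263.44 ≈ 456.29 mm.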